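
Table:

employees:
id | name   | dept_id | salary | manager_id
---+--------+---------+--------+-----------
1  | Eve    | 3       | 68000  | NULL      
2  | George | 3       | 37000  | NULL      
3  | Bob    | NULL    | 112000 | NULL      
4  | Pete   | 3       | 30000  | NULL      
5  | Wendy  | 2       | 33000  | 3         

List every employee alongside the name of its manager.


This is a self-join: employees is joined to a second copy of itself, matching each row's manager_id to another row's id. Use LEFT JOIN so rows with manager_id=NULL are kept.
  - employee 1 (Eve): manager_id=NULL -> NULL
  - employee 2 (George): manager_id=NULL -> NULL
  - employee 3 (Bob): manager_id=NULL -> NULL
  - employee 4 (Pete): manager_id=NULL -> NULL
  - employee 5 (Wendy): manager_id=3 -> Bob

SQL:
SELECT a.name AS item, b.name AS manager
FROM employees a
LEFT JOIN employees b ON a.manager_id = b.id

Result:
item   | manager
-------+--------
Eve    | NULL   
George | NULL   
Bob    | NULL   
Pete   | NULL   
Wendy  | Bob    


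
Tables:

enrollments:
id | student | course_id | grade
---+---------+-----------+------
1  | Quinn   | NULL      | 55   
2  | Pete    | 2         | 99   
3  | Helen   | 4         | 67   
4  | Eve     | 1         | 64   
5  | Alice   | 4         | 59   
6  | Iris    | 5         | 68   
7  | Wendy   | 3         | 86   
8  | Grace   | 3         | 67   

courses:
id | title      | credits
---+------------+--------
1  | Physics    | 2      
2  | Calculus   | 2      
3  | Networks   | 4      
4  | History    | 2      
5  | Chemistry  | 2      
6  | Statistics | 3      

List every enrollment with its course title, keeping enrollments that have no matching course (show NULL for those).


LEFT JOIN keeps every row from enrollments (the left table); where course_id has no match in courses, the course columns become NULL. Walk through each enrollment:
  - enrollment 1 (Quinn): course_id=NULL, no match -> kept with NULL
  - enrollment 2 (Pete): course_id=2 -> matches Calculus
  - enrollment 3 (Helen): course_id=4 -> matches History
  - enrollment 4 (Eve): course_id=1 -> matches Physics
  - enrollment 5 (Alice): course_id=4 -> matches History
  - enrollment 6 (Iris): course_id=5 -> matches Chemistry
  - enrollment 7 (Wendy): course_id=3 -> matches Networks
  - enrollment 8 (Grace): course_id=3 -> matches Networks
All 8 rows appear; 1 has NULL course.

SQL:
SELECT a.student, b.title AS course
FROM enrollments a
LEFT JOIN courses b ON a.course_id = b.id

Result:
student | course   
--------+----------
Quinn   | NULL     
Pete    | Calculus 
Helen   | History  
Eve     | Physics  
Alice   | History  
Iris    | Chemistry
Wendy   | Networks 
Grace   | Networks 


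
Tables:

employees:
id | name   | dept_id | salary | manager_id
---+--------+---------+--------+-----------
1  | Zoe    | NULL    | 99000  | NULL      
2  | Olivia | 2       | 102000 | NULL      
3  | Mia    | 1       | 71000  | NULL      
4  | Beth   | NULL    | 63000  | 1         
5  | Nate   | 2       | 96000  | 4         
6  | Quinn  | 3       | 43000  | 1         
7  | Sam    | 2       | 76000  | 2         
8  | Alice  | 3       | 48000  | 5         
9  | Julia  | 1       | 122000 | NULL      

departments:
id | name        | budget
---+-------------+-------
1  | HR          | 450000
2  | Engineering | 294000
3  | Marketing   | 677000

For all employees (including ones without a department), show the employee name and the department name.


LEFT JOIN keeps every row from employees (the left table); where dept_id has no match in departments, the department columns become NULL. Walk through each employee:
  - employee 1 (Zoe): dept_id=NULL, no match -> kept with NULL
  - employee 2 (Olivia): dept_id=2 -> matches Engineering
  - employee 3 (Mia): dept_id=1 -> matches HR
  - employee 4 (Beth): dept_id=NULL, no match -> kept with NULL
  - employee 5 (Nate): dept_id=2 -> matches Engineering
  - employee 6 (Quinn): dept_id=3 -> matches Marketing
  - employee 7 (Sam): dept_id=2 -> matches Engineering
  - employee 8 (Alice): dept_id=3 -> matches Marketing
  - employee 9 (Julia): dept_id=1 -> matches HR
All 9 rows appear; 2 have NULL department.

SQL:
SELECT a.name, b.name AS department
FROM employees a
LEFT JOIN departments b ON a.dept_id = b.id

Result:
name   | department 
-------+------------
Zoe    | NULL       
Olivia | Engineering
Mia    | HR         
Beth   | NULL       
Nate   | Engineering
Quinn  | Marketing  
Sam    | Engineering
Alice  | Marketing  
Julia  | HR         


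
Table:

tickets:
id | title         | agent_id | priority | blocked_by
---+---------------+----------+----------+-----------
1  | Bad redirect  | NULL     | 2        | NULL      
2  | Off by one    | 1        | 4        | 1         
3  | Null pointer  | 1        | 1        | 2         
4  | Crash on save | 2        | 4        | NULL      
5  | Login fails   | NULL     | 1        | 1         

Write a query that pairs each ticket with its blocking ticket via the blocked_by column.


This is a self-join: tickets is joined to a second copy of itself, matching each row's blocked_by to another row's id. Use LEFT JOIN so rows with blocked_by=NULL are kept.
  - ticket 1 (Bad redirect): blocked_by=NULL -> NULL
  - ticket 2 (Off by one): blocked_by=1 -> Bad redirect
  - ticket 3 (Null pointer): blocked_by=2 -> Off by one
  - ticket 4 (Crash on save): blocked_by=NULL -> NULL
  - ticket 5 (Login fails): blocked_by=1 -> Bad redirect

SQL:
SELECT a.title AS item, b.title AS blocked_by
FROM tickets a
LEFT JOIN tickets b ON a.blocked_by = b.id

Result:
item          | blocked_by  
--------------+-------------
Bad redirect  | NULL        
Off by one    | Bad redirect
Null pointer  | Off by one  
Crash on save | NULL        
Login fails   | Bad redirect


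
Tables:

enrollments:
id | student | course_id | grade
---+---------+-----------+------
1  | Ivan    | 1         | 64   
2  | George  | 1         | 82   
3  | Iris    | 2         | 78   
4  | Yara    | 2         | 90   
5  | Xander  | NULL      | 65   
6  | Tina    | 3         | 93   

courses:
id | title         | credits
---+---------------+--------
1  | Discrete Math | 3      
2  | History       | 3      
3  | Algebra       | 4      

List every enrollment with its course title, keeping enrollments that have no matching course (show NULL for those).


LEFT JOIN keeps every row from enrollments (the left table); where course_id has no match in courses, the course columns become NULL. Walk through each enrollment:
  - enrollment 1 (Ivan): course_id=1 -> matches Discrete Math
  - enrollment 2 (George): course_id=1 -> matches Discrete Math
  - enrollment 3 (Iris): course_id=2 -> matches History
  - enrollment 4 (Yara): course_id=2 -> matches History
  - enrollment 5 (Xander): course_id=NULL, no match -> kept with NULL
  - enrollment 6 (Tina): course_id=3 -> matches Algebra
All 6 rows appear; 1 has NULL course.

SQL:
SELECT a.student, b.title AS course
FROM enrollments a
LEFT JOIN courses b ON a.course_id = b.id

Result:
student | course       
--------+--------------
Ivan    | Discrete Math
George  | Discrete Math
Iris    | History      
Yara    | History      
Xander  | NULL         
Tina    | Algebra      


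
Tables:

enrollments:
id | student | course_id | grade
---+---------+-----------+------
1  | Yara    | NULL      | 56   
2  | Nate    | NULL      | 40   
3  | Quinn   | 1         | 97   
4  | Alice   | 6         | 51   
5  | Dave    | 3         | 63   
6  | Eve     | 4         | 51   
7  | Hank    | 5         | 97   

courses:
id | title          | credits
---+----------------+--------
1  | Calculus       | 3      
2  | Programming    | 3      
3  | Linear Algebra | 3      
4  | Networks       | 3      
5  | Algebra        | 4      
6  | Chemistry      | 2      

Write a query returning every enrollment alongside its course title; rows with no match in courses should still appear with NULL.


LEFT JOIN keeps every row from enrollments (the left table); where course_id has no match in courses, the course columns become NULL. Walk through each enrollment:
  - enrollment 1 (Yara): course_id=NULL, no match -> kept with NULL
  - enrollment 2 (Nate): course_id=NULL, no match -> kept with NULL
  - enrollment 3 (Quinn): course_id=1 -> matches Calculus
  - enrollment 4 (Alice): course_id=6 -> matches Chemistry
  - enrollment 5 (Dave): course_id=3 -> matches Linear Algebra
  - enrollment 6 (Eve): course_id=4 -> matches Networks
  - enrollment 7 (Hank): course_id=5 -> matches Algebra
All 7 rows appear; 2 have NULL course.

SQL:
SELECT a.student, b.title AS course
FROM enrollments a
LEFT JOIN courses b ON a.course_id = b.id

Result:
student | course        
--------+---------------
Yara    | NULL          
Nate    | NULL          
Quinn   | Calculus      
Alice   | Chemistry     
Dave    | Linear Algebra
Eve     | Networks      
Hank    | Algebra       


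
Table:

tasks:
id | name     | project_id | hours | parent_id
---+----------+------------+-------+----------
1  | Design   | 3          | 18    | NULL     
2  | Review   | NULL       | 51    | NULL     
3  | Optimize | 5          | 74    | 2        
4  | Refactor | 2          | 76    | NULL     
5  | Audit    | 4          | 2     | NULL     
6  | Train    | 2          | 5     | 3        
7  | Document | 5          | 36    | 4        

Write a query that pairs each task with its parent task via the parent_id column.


This is a self-join: tasks is joined to a second copy of itself, matching each row's parent_id to another row's id. Use LEFT JOIN so rows with parent_id=NULL are kept.
  - task 1 (Design): parent_id=NULL -> NULL
  - task 2 (Review): parent_id=NULL -> NULL
  - task 3 (Optimize): parent_id=2 -> Review
  - task 4 (Refactor): parent_id=NULL -> NULL
  - task 5 (Audit): parent_id=NULL -> NULL
  - task 6 (Train): parent_id=3 -> Optimize
  - task 7 (Document): parent_id=4 -> Refactor

SQL:
SELECT a.name AS item, b.name AS parent
FROM tasks a
LEFT JOIN tasks b ON a.parent_id = b.id

Result:
item     | parent  
---------+---------
Design   | NULL    
Review   | NULL    
Optimize | Review  
Refactor | NULL    
Audit    | NULL    
Train    | Optimize
Document | Refactor


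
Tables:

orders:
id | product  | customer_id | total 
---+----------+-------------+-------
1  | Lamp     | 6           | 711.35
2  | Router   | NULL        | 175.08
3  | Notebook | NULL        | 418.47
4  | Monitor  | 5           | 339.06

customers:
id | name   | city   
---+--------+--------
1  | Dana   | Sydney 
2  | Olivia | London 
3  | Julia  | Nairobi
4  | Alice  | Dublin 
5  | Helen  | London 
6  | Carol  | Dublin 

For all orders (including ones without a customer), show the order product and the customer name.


LEFT JOIN keeps every row from orders (the left table); where customer_id has no match in customers, the customer columns become NULL. Walk through each order:
  - order 1 (Lamp): customer_id=6 -> matches Carol
  - order 2 (Router): customer_id=NULL, no match -> kept with NULL
  - order 3 (Notebook): customer_id=NULL, no match -> kept with NULL
  - order 4 (Monitor): customer_id=5 -> matches Helen
All 4 rows appear; 2 have NULL customer.

SQL:
SELECT a.product, b.name AS customer
FROM orders a
LEFT JOIN customers b ON a.customer_id = b.id

Result:
product  | customer
---------+---------
Lamp     | Carol   
Router   | NULL    
Notebook | NULL    
Monitor  | Helen   


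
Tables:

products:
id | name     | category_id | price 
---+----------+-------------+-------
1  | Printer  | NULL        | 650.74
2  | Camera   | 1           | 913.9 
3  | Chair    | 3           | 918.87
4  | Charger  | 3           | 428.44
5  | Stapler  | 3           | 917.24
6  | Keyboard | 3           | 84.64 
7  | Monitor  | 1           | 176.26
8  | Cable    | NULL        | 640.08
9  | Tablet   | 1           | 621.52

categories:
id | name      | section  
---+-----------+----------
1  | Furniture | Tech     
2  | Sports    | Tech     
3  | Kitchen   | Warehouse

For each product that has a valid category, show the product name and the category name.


INNER JOIN keeps only products rows whose category_id matches an id in categories. Walk through each product:
  - product 1 (Printer): category_id=NULL, no match -> dropped
  - product 2 (Camera): category_id=1 -> matches Furniture
  - product 3 (Chair): category_id=3 -> matches Kitchen
  - product 4 (Charger): category_id=3 -> matches Kitchen
  - product 5 (Stapler): category_id=3 -> matches Kitchen
  - product 6 (Keyboard): category_id=3 -> matches Kitchen
  - product 7 (Monitor): category_id=1 -> matches Furniture
  - product 8 (Cable): category_id=NULL, no match -> dropped
  - product 9 (Tablet): category_id=1 -> matches Furniture
So 2 of 9 rows are dropped.

SQL:
SELECT a.name, b.name AS category
FROM products a
INNER JOIN categories b ON a.category_id = b.id

Result:
name     | category 
---------+----------
Camera   | Furniture
Chair    | Kitchen  
Charger  | Kitchen  
Stapler  | Kitchen  
Keyboard | Kitchen  
Monitor  | Furniture
Tablet   | Furniture


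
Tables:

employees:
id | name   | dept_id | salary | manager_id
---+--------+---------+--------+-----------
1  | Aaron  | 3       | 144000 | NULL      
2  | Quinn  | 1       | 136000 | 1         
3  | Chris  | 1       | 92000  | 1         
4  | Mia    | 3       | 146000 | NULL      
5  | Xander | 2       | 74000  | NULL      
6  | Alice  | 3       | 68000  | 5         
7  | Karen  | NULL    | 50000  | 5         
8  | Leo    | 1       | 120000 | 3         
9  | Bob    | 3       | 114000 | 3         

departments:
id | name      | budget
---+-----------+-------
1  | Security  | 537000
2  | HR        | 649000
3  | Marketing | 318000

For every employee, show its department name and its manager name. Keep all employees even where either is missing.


Two LEFT JOINs from the same base table employees: one to departments via dept_id, one to employees itself via manager_id. Both are LEFT so every employee is preserved.
Match against departments:
  - employee 1 (Aaron): dept_id=3 -> matches Marketing
  - employee 2 (Quinn): dept_id=1 -> matches Security
  - employee 3 (Chris): dept_id=1 -> matches Security
  - employee 4 (Mia): dept_id=3 -> matches Marketing
  - employee 5 (Xander): dept_id=2 -> matches HR
  - employee 6 (Alice): dept_id=3 -> matches Marketing
  - employee 7 (Karen): dept_id=NULL, no match -> kept with NULL
  - employee 8 (Leo): dept_id=1 -> matches Security
  - employee 9 (Bob): dept_id=3 -> matches Marketing
Match against employees (self):
  - employee 1 (Aaron): manager_id=NULL -> NULL
  - employee 2 (Quinn): manager_id=1 -> Aaron
  - employee 3 (Chris): manager_id=1 -> Aaron
  - employee 4 (Mia): manager_id=NULL -> NULL
  - employee 5 (Xander): manager_id=NULL -> NULL
  - employee 6 (Alice): manager_id=5 -> Xander
  - employee 7 (Karen): manager_id=5 -> Xander
  - employee 8 (Leo): manager_id=3 -> Chris
  - employee 9 (Bob): manager_id=3 -> Chris

SQL:
SELECT a.name, b.name AS department, c.name AS manager
FROM employees a
LEFT JOIN departments b ON a.dept_id = b.id
LEFT JOIN employees c ON a.manager_id = c.id

Result:
name   | department | manager
-------+------------+--------
Aaron  | Marketing  | NULL   
Quinn  | Security   | Aaron  
Chris  | Security   | Aaron  
Mia    | Marketing  | NULL   
Xander | HR         | NULL   
Alice  | Marketing  | Xander 
Karen  | NULL       | Xander 
Leo    | Security   | Chris  
Bob    | Marketing  | Chris  


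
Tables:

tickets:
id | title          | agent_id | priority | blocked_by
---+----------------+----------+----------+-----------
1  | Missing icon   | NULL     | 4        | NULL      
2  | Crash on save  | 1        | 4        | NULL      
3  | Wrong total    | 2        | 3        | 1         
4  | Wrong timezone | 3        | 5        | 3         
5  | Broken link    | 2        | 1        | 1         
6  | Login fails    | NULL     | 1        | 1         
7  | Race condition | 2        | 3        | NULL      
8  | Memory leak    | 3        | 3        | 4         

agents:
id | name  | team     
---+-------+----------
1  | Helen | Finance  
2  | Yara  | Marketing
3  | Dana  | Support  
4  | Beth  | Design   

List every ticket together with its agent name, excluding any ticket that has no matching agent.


INNER JOIN keeps only tickets rows whose agent_id matches an id in agents. Walk through each ticket:
  - ticket 1 (Missing icon): agent_id=NULL, no match -> dropped
  - ticket 2 (Crash on save): agent_id=1 -> matches Helen
  - ticket 3 (Wrong total): agent_id=2 -> matches Yara
  - ticket 4 (Wrong timezone): agent_id=3 -> matches Dana
  - ticket 5 (Broken link): agent_id=2 -> matches Yara
  - ticket 6 (Login fails): agent_id=NULL, no match -> dropped
  - ticket 7 (Race condition): agent_id=2 -> matches Yara
  - ticket 8 (Memory leak): agent_id=3 -> matches Dana
So 2 of 8 rows are dropped.

SQL:
SELECT a.title, b.name AS agent
FROM tickets a
INNER JOIN agents b ON a.agent_id = b.id

Result:
title          | agent
---------------+------
Crash on save  | Helen
Wrong total    | Yara 
Wrong timezone | Dana 
Broken link    | Yara 
Race condition | Yara 
Memory leak    | Dana 


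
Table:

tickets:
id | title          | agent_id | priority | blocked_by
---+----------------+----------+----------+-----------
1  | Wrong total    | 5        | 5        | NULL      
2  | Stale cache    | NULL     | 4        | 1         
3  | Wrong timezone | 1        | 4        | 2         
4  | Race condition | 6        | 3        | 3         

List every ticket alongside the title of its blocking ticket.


This is a self-join: tickets is joined to a second copy of itself, matching each row's blocked_by to another row's id. Use LEFT JOIN so rows with blocked_by=NULL are kept.
  - ticket 1 (Wrong total): blocked_by=NULL -> NULL
  - ticket 2 (Stale cache): blocked_by=1 -> Wrong total
  - ticket 3 (Wrong timezone): blocked_by=2 -> Stale cache
  - ticket 4 (Race condition): blocked_by=3 -> Wrong timezone

SQL:
SELECT a.title AS item, b.title AS blocked_by
FROM tickets a
LEFT JOIN tickets b ON a.blocked_by = b.id

Result:
item           | blocked_by    
---------------+---------------
Wrong total    | NULL          
Stale cache    | Wrong total   
Wrong timezone | Stale cache   
Race condition | Wrong timezone


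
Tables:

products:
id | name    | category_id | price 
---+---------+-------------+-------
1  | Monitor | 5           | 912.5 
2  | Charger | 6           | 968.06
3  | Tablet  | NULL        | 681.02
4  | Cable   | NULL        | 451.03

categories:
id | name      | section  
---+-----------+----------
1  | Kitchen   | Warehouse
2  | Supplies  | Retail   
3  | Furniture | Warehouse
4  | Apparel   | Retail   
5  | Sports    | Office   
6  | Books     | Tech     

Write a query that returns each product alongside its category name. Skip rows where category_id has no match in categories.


INNER JOIN keeps only products rows whose category_id matches an id in categories. Walk through each product:
  - product 1 (Monitor): category_id=5 -> matches Sports
  - product 2 (Charger): category_id=6 -> matches Books
  - product 3 (Tablet): category_id=NULL, no match -> dropped
  - product 4 (Cable): category_id=NULL, no match -> dropped
So 2 of 4 rows are dropped.

SQL:
SELECT a.name, b.name AS category
FROM products a
INNER JOIN categories b ON a.category_id = b.id

Result:
name    | category
--------+---------
Monitor | Sports  
Charger | Books   


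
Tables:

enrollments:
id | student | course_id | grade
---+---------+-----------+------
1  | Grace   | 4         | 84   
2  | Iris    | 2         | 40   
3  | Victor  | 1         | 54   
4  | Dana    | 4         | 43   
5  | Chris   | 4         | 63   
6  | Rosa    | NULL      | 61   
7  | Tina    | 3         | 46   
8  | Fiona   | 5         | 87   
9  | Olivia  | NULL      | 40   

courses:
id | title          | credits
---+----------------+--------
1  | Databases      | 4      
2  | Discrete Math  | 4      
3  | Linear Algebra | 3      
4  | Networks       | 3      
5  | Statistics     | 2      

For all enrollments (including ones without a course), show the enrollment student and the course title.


LEFT JOIN keeps every row from enrollments (the left table); where course_id has no match in courses, the course columns become NULL. Walk through each enrollment:
  - enrollment 1 (Grace): course_id=4 -> matches Networks
  - enrollment 2 (Iris): course_id=2 -> matches Discrete Math
  - enrollment 3 (Victor): course_id=1 -> matches Databases
  - enrollment 4 (Dana): course_id=4 -> matches Networks
  - enrollment 5 (Chris): course_id=4 -> matches Networks
  - enrollment 6 (Rosa): course_id=NULL, no match -> kept with NULL
  - enrollment 7 (Tina): course_id=3 -> matches Linear Algebra
  - enrollment 8 (Fiona): course_id=5 -> matches Statistics
  - enrollment 9 (Olivia): course_id=NULL, no match -> kept with NULL
All 9 rows appear; 2 have NULL course.

SQL:
SELECT a.student, b.title AS course
FROM enrollments a
LEFT JOIN courses b ON a.course_id = b.id

Result:
student | course        
--------+---------------
Grace   | Networks      
Iris    | Discrete Math 
Victor  | Databases     
Dana    | Networks      
Chris   | Networks      
Rosa    | NULL          
Tina    | Linear Algebra
Fiona   | Statistics    
Olivia  | NULL          


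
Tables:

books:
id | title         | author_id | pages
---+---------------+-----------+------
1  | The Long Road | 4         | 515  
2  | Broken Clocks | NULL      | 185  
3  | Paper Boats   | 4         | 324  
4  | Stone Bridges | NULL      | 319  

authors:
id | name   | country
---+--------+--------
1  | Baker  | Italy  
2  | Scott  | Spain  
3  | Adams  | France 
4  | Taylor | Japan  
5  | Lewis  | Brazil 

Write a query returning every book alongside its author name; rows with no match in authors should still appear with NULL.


LEFT JOIN keeps every row from books (the left table); where author_id has no match in authors, the author columns become NULL. Walk through each book:
  - book 1 (The Long Road): author_id=4 -> matches Taylor
  - book 2 (Broken Clocks): author_id=NULL, no match -> kept with NULL
  - book 3 (Paper Boats): author_id=4 -> matches Taylor
  - book 4 (Stone Bridges): author_id=NULL, no match -> kept with NULL
All 4 rows appear; 2 have NULL author.

SQL:
SELECT a.title, b.name AS author
FROM books a
LEFT JOIN authors b ON a.author_id = b.id

Result:
title         | author
--------------+-------
The Long Road | Taylor
Broken Clocks | NULL  
Paper Boats   | Taylor
Stone Bridges | NULL  


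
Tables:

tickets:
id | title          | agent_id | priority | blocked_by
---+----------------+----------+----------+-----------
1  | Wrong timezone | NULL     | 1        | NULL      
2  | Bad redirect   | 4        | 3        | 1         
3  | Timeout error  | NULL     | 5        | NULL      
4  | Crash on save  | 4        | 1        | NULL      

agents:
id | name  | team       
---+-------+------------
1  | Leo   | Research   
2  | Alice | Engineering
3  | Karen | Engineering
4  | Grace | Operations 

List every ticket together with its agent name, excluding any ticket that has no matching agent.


INNER JOIN keeps only tickets rows whose agent_id matches an id in agents. Walk through each ticket:
  - ticket 1 (Wrong timezone): agent_id=NULL, no match -> dropped
  - ticket 2 (Bad redirect): agent_id=4 -> matches Grace
  - ticket 3 (Timeout error): agent_id=NULL, no match -> dropped
  - ticket 4 (Crash on save): agent_id=4 -> matches Grace
So 2 of 4 rows are dropped.

SQL:
SELECT a.title, b.name AS agent
FROM tickets a
INNER JOIN agents b ON a.agent_id = b.id

Result:
title         | agent
--------------+------
Bad redirect  | Grace
Crash on save | Grace


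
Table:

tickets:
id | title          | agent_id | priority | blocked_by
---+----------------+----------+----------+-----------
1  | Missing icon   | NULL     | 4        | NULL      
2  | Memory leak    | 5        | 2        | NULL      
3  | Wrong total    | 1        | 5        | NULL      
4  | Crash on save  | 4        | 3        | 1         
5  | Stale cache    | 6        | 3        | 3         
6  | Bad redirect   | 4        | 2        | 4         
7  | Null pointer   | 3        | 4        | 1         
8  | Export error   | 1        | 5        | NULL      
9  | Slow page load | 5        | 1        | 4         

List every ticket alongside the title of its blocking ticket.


This is a self-join: tickets is joined to a second copy of itself, matching each row's blocked_by to another row's id. Use LEFT JOIN so rows with blocked_by=NULL are kept.
  - ticket 1 (Missing icon): blocked_by=NULL -> NULL
  - ticket 2 (Memory leak): blocked_by=NULL -> NULL
  - ticket 3 (Wrong total): blocked_by=NULL -> NULL
  - ticket 4 (Crash on save): blocked_by=1 -> Missing icon
  - ticket 5 (Stale cache): blocked_by=3 -> Wrong total
  - ticket 6 (Bad redirect): blocked_by=4 -> Crash on save
  - ticket 7 (Null pointer): blocked_by=1 -> Missing icon
  - ticket 8 (Export error): blocked_by=NULL -> NULL
  - ticket 9 (Slow page load): blocked_by=4 -> Crash on save

SQL:
SELECT a.title AS item, b.title AS blocked_by
FROM tickets a
LEFT JOIN tickets b ON a.blocked_by = b.id

Result:
item           | blocked_by   
---------------+--------------
Missing icon   | NULL         
Memory leak    | NULL         
Wrong total    | NULL         
Crash on save  | Missing icon 
Stale cache    | Wrong total  
Bad redirect   | Crash on save
Null pointer   | Missing icon 
Export error   | NULL         
Slow page load | Crash on save


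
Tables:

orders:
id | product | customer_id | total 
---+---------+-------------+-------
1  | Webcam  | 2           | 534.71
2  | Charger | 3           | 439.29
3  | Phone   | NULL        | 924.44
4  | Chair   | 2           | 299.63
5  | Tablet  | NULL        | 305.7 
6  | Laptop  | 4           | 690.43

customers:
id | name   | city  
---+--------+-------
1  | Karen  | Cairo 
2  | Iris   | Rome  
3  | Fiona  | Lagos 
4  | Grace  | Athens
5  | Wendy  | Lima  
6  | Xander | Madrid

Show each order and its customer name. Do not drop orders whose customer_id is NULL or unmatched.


LEFT JOIN keeps every row from orders (the left table); where customer_id has no match in customers, the customer columns become NULL. Walk through each order:
  - order 1 (Webcam): customer_id=2 -> matches Iris
  - order 2 (Charger): customer_id=3 -> matches Fiona
  - order 3 (Phone): customer_id=NULL, no match -> kept with NULL
  - order 4 (Chair): customer_id=2 -> matches Iris
  - order 5 (Tablet): customer_id=NULL, no match -> kept with NULL
  - order 6 (Laptop): customer_id=4 -> matches Grace
All 6 rows appear; 2 have NULL customer.

SQL:
SELECT a.product, b.name AS customer
FROM orders a
LEFT JOIN customers b ON a.customer_id = b.id

Result:
product | customer
--------+---------
Webcam  | Iris    
Charger | Fiona   
Phone   | NULL    
Chair   | Iris    
Tablet  | NULL    
Laptop  | Grace   


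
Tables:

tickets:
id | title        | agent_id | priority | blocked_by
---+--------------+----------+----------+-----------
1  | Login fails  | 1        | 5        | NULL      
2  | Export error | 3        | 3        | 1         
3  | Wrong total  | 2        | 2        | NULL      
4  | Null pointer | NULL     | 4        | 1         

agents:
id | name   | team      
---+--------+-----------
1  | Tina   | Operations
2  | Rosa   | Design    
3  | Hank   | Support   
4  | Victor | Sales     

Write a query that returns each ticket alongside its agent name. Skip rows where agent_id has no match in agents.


INNER JOIN keeps only tickets rows whose agent_id matches an id in agents. Walk through each ticket:
  - ticket 1 (Login fails): agent_id=1 -> matches Tina
  - ticket 2 (Export error): agent_id=3 -> matches Hank
  - ticket 3 (Wrong total): agent_id=2 -> matches Rosa
  - ticket 4 (Null pointer): agent_id=NULL, no match -> dropped
So 1 of 4 rows is dropped.

SQL:
SELECT a.title, b.name AS agent
FROM tickets a
INNER JOIN agents b ON a.agent_id = b.id

Result:
title        | agent
-------------+------
Login fails  | Tina 
Export error | Hank 
Wrong total  | Rosa 


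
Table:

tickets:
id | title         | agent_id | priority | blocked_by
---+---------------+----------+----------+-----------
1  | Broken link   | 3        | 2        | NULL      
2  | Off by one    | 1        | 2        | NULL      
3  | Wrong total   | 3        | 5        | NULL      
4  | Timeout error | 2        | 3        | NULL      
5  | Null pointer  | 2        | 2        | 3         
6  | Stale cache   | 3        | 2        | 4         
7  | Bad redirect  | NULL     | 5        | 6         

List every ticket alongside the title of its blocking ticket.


This is a self-join: tickets is joined to a second copy of itself, matching each row's blocked_by to another row's id. Use LEFT JOIN so rows with blocked_by=NULL are kept.
  - ticket 1 (Broken link): blocked_by=NULL -> NULL
  - ticket 2 (Off by one): blocked_by=NULL -> NULL
  - ticket 3 (Wrong total): blocked_by=NULL -> NULL
  - ticket 4 (Timeout error): blocked_by=NULL -> NULL
  - ticket 5 (Null pointer): blocked_by=3 -> Wrong total
  - ticket 6 (Stale cache): blocked_by=4 -> Timeout error
  - ticket 7 (Bad redirect): blocked_by=6 -> Stale cache

SQL:
SELECT a.title AS item, b.title AS blocked_by
FROM tickets a
LEFT JOIN tickets b ON a.blocked_by = b.id

Result:
item          | blocked_by   
--------------+--------------
Broken link   | NULL         
Off by one    | NULL         
Wrong total   | NULL         
Timeout error | NULL         
Null pointer  | Wrong total  
Stale cache   | Timeout error
Bad redirect  | Stale cache  


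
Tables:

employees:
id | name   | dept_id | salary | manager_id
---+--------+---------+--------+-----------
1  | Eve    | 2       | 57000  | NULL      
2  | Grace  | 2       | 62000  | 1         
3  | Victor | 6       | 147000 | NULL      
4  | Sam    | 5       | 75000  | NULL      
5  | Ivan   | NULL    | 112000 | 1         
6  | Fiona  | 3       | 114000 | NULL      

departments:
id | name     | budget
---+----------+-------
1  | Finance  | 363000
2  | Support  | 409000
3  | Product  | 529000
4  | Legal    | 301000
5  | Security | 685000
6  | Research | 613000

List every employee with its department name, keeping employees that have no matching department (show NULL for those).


LEFT JOIN keeps every row from employees (the left table); where dept_id has no match in departments, the department columns become NULL. Walk through each employee:
  - employee 1 (Eve): dept_id=2 -> matches Support
  - employee 2 (Grace): dept_id=2 -> matches Support
  - employee 3 (Victor): dept_id=6 -> matches Research
  - employee 4 (Sam): dept_id=5 -> matches Security
  - employee 5 (Ivan): dept_id=NULL, no match -> kept with NULL
  - employee 6 (Fiona): dept_id=3 -> matches Product
All 6 rows appear; 1 has NULL department.

SQL:
SELECT a.name, b.name AS department
FROM employees a
LEFT JOIN departments b ON a.dept_id = b.id

Result:
name   | department
-------+-----------
Eve    | Support   
Grace  | Support   
Victor | Research  
Sam    | Security  
Ivan   | NULL      
Fiona  | Product   


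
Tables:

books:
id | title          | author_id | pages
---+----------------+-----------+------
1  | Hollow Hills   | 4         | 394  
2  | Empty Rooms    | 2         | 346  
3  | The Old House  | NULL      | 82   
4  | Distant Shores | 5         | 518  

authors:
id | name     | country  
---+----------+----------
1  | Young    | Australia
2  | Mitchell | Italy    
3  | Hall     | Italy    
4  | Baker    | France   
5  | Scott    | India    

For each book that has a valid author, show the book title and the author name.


INNER JOIN keeps only books rows whose author_id matches an id in authors. Walk through each book:
  - book 1 (Hollow Hills): author_id=4 -> matches Baker
  - book 2 (Empty Rooms): author_id=2 -> matches Mitchell
  - book 3 (The Old House): author_id=NULL, no match -> dropped
  - book 4 (Distant Shores): author_id=5 -> matches Scott
So 1 of 4 rows is dropped.

SQL:
SELECT a.title, b.name AS author
FROM books a
INNER JOIN authors b ON a.author_id = b.id

Result:
title          | author  
---------------+---------
Hollow Hills   | Baker   
Empty Rooms    | Mitchell
Distant Shores | Scott   


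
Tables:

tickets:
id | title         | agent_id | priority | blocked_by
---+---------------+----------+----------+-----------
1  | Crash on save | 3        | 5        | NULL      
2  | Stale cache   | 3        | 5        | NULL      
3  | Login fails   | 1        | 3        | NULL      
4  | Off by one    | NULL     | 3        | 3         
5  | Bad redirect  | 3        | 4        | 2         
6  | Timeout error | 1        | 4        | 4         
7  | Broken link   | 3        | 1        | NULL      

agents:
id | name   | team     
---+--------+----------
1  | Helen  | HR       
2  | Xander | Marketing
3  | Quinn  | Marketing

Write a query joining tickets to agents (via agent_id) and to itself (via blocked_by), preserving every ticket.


Two LEFT JOINs from the same base table tickets: one to agents via agent_id, one to tickets itself via blocked_by. Both are LEFT so every ticket is preserved.
Match against agents:
  - ticket 1 (Crash on save): agent_id=3 -> matches Quinn
  - ticket 2 (Stale cache): agent_id=3 -> matches Quinn
  - ticket 3 (Login fails): agent_id=1 -> matches Helen
  - ticket 4 (Off by one): agent_id=NULL, no match -> kept with NULL
  - ticket 5 (Bad redirect): agent_id=3 -> matches Quinn
  - ticket 6 (Timeout error): agent_id=1 -> matches Helen
  - ticket 7 (Broken link): agent_id=3 -> matches Quinn
Match against tickets (self):
  - ticket 1 (Crash on save): blocked_by=NULL -> NULL
  - ticket 2 (Stale cache): blocked_by=NULL -> NULL
  - ticket 3 (Login fails): blocked_by=NULL -> NULL
  - ticket 4 (Off by one): blocked_by=3 -> Login fails
  - ticket 5 (Bad redirect): blocked_by=2 -> Stale cache
  - ticket 6 (Timeout error): blocked_by=4 -> Off by one
  - ticket 7 (Broken link): blocked_by=NULL -> NULL

SQL:
SELECT a.title, b.name AS agent, c.title AS blocked_by
FROM tickets a
LEFT JOIN agents b ON a.agent_id = b.id
LEFT JOIN tickets c ON a.blocked_by = c.id

Result:
title         | agent | blocked_by 
--------------+-------+------------
Crash on save | Quinn | NULL       
Stale cache   | Quinn | NULL       
Login fails   | Helen | NULL       
Off by one    | NULL  | Login fails
Bad redirect  | Quinn | Stale cache
Timeout error | Helen | Off by one 
Broken link   | Quinn | NULL       


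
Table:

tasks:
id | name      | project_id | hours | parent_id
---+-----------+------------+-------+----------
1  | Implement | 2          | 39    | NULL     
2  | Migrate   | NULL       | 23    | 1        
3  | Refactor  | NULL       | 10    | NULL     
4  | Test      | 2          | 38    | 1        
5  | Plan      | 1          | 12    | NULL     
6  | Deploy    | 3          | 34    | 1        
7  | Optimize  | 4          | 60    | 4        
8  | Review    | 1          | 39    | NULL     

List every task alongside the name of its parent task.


This is a self-join: tasks is joined to a second copy of itself, matching each row's parent_id to another row's id. Use LEFT JOIN so rows with parent_id=NULL are kept.
  - task 1 (Implement): parent_id=NULL -> NULL
  - task 2 (Migrate): parent_id=1 -> Implement
  - task 3 (Refactor): parent_id=NULL -> NULL
  - task 4 (Test): parent_id=1 -> Implement
  - task 5 (Plan): parent_id=NULL -> NULL
  - task 6 (Deploy): parent_id=1 -> Implement
  - task 7 (Optimize): parent_id=4 -> Test
  - task 8 (Review): parent_id=NULL -> NULL

SQL:
SELECT a.name AS item, b.name AS parent
FROM tasks a
LEFT JOIN tasks b ON a.parent_id = b.id

Result:
item      | parent   
----------+----------
Implement | NULL     
Migrate   | Implement
Refactor  | NULL     
Test      | Implement
Plan      | NULL     
Deploy    | Implement
Optimize  | Test     
Review    | NULL     


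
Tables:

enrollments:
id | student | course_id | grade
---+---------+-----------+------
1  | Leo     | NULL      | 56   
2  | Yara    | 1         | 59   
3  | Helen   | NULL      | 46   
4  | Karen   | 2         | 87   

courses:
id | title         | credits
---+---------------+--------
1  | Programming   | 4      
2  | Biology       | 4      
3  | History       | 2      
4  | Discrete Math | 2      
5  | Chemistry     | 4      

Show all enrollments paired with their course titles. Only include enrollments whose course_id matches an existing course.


INNER JOIN keeps only enrollments rows whose course_id matches an id in courses. Walk through each enrollment:
  - enrollment 1 (Leo): course_id=NULL, no match -> dropped
  - enrollment 2 (Yara): course_id=1 -> matches Programming
  - enrollment 3 (Helen): course_id=NULL, no match -> dropped
  - enrollment 4 (Karen): course_id=2 -> matches Biology
So 2 of 4 rows are dropped.

SQL:
SELECT a.student, b.title AS course
FROM enrollments a
INNER JOIN courses b ON a.course_id = b.id

Result:
student | course     
--------+------------
Yara    | Programming
Karen   | Biology    


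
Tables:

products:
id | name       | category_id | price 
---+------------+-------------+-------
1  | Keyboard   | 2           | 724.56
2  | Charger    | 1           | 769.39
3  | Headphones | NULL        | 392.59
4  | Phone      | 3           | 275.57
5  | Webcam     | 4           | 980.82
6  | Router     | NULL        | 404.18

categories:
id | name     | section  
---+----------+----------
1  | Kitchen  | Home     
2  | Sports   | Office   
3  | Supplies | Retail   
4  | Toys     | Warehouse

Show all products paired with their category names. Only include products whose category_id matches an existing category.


INNER JOIN keeps only products rows whose category_id matches an id in categories. Walk through each product:
  - product 1 (Keyboard): category_id=2 -> matches Sports
  - product 2 (Charger): category_id=1 -> matches Kitchen
  - product 3 (Headphones): category_id=NULL, no match -> dropped
  - product 4 (Phone): category_id=3 -> matches Supplies
  - product 5 (Webcam): category_id=4 -> matches Toys
  - product 6 (Router): category_id=NULL, no match -> dropped
So 2 of 6 rows are dropped.

SQL:
SELECT a.name, b.name AS category
FROM products a
INNER JOIN categories b ON a.category_id = b.id

Result:
name     | category
---------+---------
Keyboard | Sports  
Charger  | Kitchen 
Phone    | Supplies
Webcam   | Toys    


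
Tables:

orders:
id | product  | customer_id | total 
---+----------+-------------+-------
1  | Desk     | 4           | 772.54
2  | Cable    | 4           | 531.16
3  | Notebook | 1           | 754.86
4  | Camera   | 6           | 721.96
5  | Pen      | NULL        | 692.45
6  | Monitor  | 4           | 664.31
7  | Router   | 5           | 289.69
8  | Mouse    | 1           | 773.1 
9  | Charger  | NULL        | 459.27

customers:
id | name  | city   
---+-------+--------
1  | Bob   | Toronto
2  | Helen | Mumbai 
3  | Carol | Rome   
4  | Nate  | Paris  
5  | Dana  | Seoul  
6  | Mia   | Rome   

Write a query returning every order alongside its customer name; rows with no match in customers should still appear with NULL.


LEFT JOIN keeps every row from orders (the left table); where customer_id has no match in customers, the customer columns become NULL. Walk through each order:
  - order 1 (Desk): customer_id=4 -> matches Nate
  - order 2 (Cable): customer_id=4 -> matches Nate
  - order 3 (Notebook): customer_id=1 -> matches Bob
  - order 4 (Camera): customer_id=6 -> matches Mia
  - order 5 (Pen): customer_id=NULL, no match -> kept with NULL
  - order 6 (Monitor): customer_id=4 -> matches Nate
  - order 7 (Router): customer_id=5 -> matches Dana
  - order 8 (Mouse): customer_id=1 -> matches Bob
  - order 9 (Charger): customer_id=NULL, no match -> kept with NULL
All 9 rows appear; 2 have NULL customer.

SQL:
SELECT a.product, b.name AS customer
FROM orders a
LEFT JOIN customers b ON a.customer_id = b.id

Result:
product  | customer
---------+---------
Desk     | Nate    
Cable    | Nate    
Notebook | Bob     
Camera   | Mia     
Pen      | NULL    
Monitor  | Nate    
Router   | Dana    
Mouse    | Bob     
Charger  | NULL    


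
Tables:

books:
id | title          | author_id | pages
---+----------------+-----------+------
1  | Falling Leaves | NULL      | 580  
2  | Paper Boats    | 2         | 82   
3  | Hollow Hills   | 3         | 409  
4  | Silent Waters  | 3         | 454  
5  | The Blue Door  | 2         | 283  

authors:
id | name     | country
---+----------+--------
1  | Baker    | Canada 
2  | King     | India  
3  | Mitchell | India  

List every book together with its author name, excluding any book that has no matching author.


INNER JOIN keeps only books rows whose author_id matches an id in authors. Walk through each book:
  - book 1 (Falling Leaves): author_id=NULL, no match -> dropped
  - book 2 (Paper Boats): author_id=2 -> matches King
  - book 3 (Hollow Hills): author_id=3 -> matches Mitchell
  - book 4 (Silent Waters): author_id=3 -> matches Mitchell
  - book 5 (The Blue Door): author_id=2 -> matches King
So 1 of 5 rows is dropped.

SQL:
SELECT a.title, b.name AS author
FROM books a
INNER JOIN authors b ON a.author_id = b.id

Result:
title         | author  
--------------+---------
Paper Boats   | King    
Hollow Hills  | Mitchell
Silent Waters | Mitchell
The Blue Door | King    
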